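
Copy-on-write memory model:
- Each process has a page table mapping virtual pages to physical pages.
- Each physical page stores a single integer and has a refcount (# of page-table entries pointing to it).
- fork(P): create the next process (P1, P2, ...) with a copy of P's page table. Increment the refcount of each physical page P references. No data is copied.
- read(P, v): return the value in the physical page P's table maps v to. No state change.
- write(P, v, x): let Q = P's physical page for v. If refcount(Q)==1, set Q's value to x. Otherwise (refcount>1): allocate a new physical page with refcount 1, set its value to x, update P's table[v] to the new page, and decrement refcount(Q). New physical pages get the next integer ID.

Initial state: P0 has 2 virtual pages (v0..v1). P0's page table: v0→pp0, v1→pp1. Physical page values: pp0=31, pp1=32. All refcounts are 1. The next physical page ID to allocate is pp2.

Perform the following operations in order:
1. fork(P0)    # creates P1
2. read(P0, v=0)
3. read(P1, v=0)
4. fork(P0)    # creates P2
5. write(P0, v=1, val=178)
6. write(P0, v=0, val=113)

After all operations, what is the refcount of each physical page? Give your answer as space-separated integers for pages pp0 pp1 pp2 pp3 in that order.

Op 1: fork(P0) -> P1. 2 ppages; refcounts: pp0:2 pp1:2
Op 2: read(P0, v0) -> 31. No state change.
Op 3: read(P1, v0) -> 31. No state change.
Op 4: fork(P0) -> P2. 2 ppages; refcounts: pp0:3 pp1:3
Op 5: write(P0, v1, 178). refcount(pp1)=3>1 -> COPY to pp2. 3 ppages; refcounts: pp0:3 pp1:2 pp2:1
Op 6: write(P0, v0, 113). refcount(pp0)=3>1 -> COPY to pp3. 4 ppages; refcounts: pp0:2 pp1:2 pp2:1 pp3:1

Answer: 2 2 1 1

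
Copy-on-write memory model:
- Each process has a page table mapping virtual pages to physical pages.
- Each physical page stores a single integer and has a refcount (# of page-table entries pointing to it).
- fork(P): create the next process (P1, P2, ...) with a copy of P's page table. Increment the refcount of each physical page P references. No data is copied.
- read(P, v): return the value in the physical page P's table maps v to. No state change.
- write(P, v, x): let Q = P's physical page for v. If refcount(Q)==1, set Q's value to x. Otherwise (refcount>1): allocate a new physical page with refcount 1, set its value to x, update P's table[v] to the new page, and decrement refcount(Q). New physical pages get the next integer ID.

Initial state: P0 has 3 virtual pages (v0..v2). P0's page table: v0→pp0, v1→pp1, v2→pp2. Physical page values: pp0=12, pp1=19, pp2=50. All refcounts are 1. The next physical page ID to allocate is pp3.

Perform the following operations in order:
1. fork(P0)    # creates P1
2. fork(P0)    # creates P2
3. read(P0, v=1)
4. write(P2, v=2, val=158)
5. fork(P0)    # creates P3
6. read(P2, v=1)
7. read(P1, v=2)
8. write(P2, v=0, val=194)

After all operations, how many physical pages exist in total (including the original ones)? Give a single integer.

Op 1: fork(P0) -> P1. 3 ppages; refcounts: pp0:2 pp1:2 pp2:2
Op 2: fork(P0) -> P2. 3 ppages; refcounts: pp0:3 pp1:3 pp2:3
Op 3: read(P0, v1) -> 19. No state change.
Op 4: write(P2, v2, 158). refcount(pp2)=3>1 -> COPY to pp3. 4 ppages; refcounts: pp0:3 pp1:3 pp2:2 pp3:1
Op 5: fork(P0) -> P3. 4 ppages; refcounts: pp0:4 pp1:4 pp2:3 pp3:1
Op 6: read(P2, v1) -> 19. No state change.
Op 7: read(P1, v2) -> 50. No state change.
Op 8: write(P2, v0, 194). refcount(pp0)=4>1 -> COPY to pp4. 5 ppages; refcounts: pp0:3 pp1:4 pp2:3 pp3:1 pp4:1

Answer: 5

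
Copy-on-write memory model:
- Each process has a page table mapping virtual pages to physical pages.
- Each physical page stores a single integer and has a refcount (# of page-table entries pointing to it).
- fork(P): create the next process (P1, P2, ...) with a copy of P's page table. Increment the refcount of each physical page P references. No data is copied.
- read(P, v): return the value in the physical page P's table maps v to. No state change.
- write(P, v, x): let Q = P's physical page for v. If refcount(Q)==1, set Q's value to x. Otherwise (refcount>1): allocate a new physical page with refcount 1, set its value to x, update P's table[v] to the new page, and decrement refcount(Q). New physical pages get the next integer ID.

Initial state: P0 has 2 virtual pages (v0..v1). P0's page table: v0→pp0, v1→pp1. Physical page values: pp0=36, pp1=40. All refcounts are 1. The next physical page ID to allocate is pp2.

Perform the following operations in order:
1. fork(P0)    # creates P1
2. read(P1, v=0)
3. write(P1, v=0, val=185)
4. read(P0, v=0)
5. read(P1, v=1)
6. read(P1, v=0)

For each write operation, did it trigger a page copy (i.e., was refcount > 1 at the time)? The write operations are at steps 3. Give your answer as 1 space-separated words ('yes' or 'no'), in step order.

Op 1: fork(P0) -> P1. 2 ppages; refcounts: pp0:2 pp1:2
Op 2: read(P1, v0) -> 36. No state change.
Op 3: write(P1, v0, 185). refcount(pp0)=2>1 -> COPY to pp2. 3 ppages; refcounts: pp0:1 pp1:2 pp2:1
Op 4: read(P0, v0) -> 36. No state change.
Op 5: read(P1, v1) -> 40. No state change.
Op 6: read(P1, v0) -> 185. No state change.

yes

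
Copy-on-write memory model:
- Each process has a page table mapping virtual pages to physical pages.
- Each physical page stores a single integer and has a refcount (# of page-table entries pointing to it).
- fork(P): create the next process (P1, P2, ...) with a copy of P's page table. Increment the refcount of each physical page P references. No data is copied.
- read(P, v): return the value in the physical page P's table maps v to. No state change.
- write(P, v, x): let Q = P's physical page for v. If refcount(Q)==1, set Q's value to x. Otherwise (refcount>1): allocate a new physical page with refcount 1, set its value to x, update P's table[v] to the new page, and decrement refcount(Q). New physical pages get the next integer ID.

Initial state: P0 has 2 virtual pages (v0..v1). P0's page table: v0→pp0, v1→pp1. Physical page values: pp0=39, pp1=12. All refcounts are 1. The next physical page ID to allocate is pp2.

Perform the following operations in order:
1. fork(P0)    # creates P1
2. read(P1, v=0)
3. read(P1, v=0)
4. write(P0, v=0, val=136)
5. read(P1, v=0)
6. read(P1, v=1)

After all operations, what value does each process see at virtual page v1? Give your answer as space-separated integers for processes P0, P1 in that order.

Answer: 12 12

Derivation:
Op 1: fork(P0) -> P1. 2 ppages; refcounts: pp0:2 pp1:2
Op 2: read(P1, v0) -> 39. No state change.
Op 3: read(P1, v0) -> 39. No state change.
Op 4: write(P0, v0, 136). refcount(pp0)=2>1 -> COPY to pp2. 3 ppages; refcounts: pp0:1 pp1:2 pp2:1
Op 5: read(P1, v0) -> 39. No state change.
Op 6: read(P1, v1) -> 12. No state change.
P0: v1 -> pp1 = 12
P1: v1 -> pp1 = 12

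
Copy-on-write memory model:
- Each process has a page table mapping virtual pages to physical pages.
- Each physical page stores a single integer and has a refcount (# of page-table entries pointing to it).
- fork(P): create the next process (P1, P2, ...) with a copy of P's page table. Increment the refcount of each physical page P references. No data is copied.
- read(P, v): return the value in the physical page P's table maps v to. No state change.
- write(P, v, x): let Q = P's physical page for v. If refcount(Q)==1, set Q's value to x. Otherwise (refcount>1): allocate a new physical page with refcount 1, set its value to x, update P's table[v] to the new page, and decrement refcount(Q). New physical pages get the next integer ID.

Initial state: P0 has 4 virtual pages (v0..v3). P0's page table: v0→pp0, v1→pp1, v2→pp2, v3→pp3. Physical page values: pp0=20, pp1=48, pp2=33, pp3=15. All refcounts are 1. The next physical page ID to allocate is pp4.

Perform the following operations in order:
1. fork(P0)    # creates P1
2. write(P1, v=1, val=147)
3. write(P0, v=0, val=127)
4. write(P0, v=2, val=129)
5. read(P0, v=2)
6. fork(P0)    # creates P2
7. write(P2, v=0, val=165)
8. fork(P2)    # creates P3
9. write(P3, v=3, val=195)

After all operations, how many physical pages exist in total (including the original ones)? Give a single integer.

Op 1: fork(P0) -> P1. 4 ppages; refcounts: pp0:2 pp1:2 pp2:2 pp3:2
Op 2: write(P1, v1, 147). refcount(pp1)=2>1 -> COPY to pp4. 5 ppages; refcounts: pp0:2 pp1:1 pp2:2 pp3:2 pp4:1
Op 3: write(P0, v0, 127). refcount(pp0)=2>1 -> COPY to pp5. 6 ppages; refcounts: pp0:1 pp1:1 pp2:2 pp3:2 pp4:1 pp5:1
Op 4: write(P0, v2, 129). refcount(pp2)=2>1 -> COPY to pp6. 7 ppages; refcounts: pp0:1 pp1:1 pp2:1 pp3:2 pp4:1 pp5:1 pp6:1
Op 5: read(P0, v2) -> 129. No state change.
Op 6: fork(P0) -> P2. 7 ppages; refcounts: pp0:1 pp1:2 pp2:1 pp3:3 pp4:1 pp5:2 pp6:2
Op 7: write(P2, v0, 165). refcount(pp5)=2>1 -> COPY to pp7. 8 ppages; refcounts: pp0:1 pp1:2 pp2:1 pp3:3 pp4:1 pp5:1 pp6:2 pp7:1
Op 8: fork(P2) -> P3. 8 ppages; refcounts: pp0:1 pp1:3 pp2:1 pp3:4 pp4:1 pp5:1 pp6:3 pp7:2
Op 9: write(P3, v3, 195). refcount(pp3)=4>1 -> COPY to pp8. 9 ppages; refcounts: pp0:1 pp1:3 pp2:1 pp3:3 pp4:1 pp5:1 pp6:3 pp7:2 pp8:1

Answer: 9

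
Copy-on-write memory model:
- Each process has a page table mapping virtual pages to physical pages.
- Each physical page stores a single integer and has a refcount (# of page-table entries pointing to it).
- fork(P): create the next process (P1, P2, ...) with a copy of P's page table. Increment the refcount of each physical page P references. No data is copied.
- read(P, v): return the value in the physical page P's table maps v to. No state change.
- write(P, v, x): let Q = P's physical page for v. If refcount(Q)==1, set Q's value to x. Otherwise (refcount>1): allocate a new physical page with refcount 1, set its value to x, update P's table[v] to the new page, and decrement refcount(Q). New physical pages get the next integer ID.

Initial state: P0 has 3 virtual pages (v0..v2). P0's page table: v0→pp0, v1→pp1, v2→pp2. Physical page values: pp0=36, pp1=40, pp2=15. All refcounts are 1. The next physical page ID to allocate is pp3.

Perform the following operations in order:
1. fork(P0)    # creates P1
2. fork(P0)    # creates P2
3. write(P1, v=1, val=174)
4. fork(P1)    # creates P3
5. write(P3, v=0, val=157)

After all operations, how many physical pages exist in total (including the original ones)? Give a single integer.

Answer: 5

Derivation:
Op 1: fork(P0) -> P1. 3 ppages; refcounts: pp0:2 pp1:2 pp2:2
Op 2: fork(P0) -> P2. 3 ppages; refcounts: pp0:3 pp1:3 pp2:3
Op 3: write(P1, v1, 174). refcount(pp1)=3>1 -> COPY to pp3. 4 ppages; refcounts: pp0:3 pp1:2 pp2:3 pp3:1
Op 4: fork(P1) -> P3. 4 ppages; refcounts: pp0:4 pp1:2 pp2:4 pp3:2
Op 5: write(P3, v0, 157). refcount(pp0)=4>1 -> COPY to pp4. 5 ppages; refcounts: pp0:3 pp1:2 pp2:4 pp3:2 pp4:1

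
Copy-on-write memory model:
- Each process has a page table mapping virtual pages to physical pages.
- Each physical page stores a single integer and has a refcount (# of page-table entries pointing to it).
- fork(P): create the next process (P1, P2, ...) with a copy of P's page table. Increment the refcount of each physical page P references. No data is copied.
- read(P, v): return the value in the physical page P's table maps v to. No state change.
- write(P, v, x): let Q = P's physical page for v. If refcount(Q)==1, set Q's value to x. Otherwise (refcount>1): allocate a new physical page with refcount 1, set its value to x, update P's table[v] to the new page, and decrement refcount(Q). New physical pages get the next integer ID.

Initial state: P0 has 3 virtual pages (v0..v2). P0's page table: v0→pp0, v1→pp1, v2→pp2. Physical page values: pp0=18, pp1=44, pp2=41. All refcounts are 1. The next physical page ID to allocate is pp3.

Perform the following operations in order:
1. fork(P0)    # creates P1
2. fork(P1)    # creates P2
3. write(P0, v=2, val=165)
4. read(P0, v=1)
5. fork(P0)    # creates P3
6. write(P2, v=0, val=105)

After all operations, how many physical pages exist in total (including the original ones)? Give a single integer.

Op 1: fork(P0) -> P1. 3 ppages; refcounts: pp0:2 pp1:2 pp2:2
Op 2: fork(P1) -> P2. 3 ppages; refcounts: pp0:3 pp1:3 pp2:3
Op 3: write(P0, v2, 165). refcount(pp2)=3>1 -> COPY to pp3. 4 ppages; refcounts: pp0:3 pp1:3 pp2:2 pp3:1
Op 4: read(P0, v1) -> 44. No state change.
Op 5: fork(P0) -> P3. 4 ppages; refcounts: pp0:4 pp1:4 pp2:2 pp3:2
Op 6: write(P2, v0, 105). refcount(pp0)=4>1 -> COPY to pp4. 5 ppages; refcounts: pp0:3 pp1:4 pp2:2 pp3:2 pp4:1

Answer: 5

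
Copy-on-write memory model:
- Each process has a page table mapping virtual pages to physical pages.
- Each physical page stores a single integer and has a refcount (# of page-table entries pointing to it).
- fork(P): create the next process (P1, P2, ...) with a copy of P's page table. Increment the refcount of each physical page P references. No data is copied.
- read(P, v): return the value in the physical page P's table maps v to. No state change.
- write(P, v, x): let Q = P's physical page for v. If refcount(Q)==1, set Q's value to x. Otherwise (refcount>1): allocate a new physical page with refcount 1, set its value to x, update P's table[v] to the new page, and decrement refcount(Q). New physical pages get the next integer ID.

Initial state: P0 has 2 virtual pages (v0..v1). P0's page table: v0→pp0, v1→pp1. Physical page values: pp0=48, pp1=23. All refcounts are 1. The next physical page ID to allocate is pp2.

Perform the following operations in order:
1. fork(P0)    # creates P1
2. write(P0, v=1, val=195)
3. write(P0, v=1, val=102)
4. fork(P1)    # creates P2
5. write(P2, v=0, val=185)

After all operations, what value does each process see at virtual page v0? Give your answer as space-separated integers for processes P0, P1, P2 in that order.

Answer: 48 48 185

Derivation:
Op 1: fork(P0) -> P1. 2 ppages; refcounts: pp0:2 pp1:2
Op 2: write(P0, v1, 195). refcount(pp1)=2>1 -> COPY to pp2. 3 ppages; refcounts: pp0:2 pp1:1 pp2:1
Op 3: write(P0, v1, 102). refcount(pp2)=1 -> write in place. 3 ppages; refcounts: pp0:2 pp1:1 pp2:1
Op 4: fork(P1) -> P2. 3 ppages; refcounts: pp0:3 pp1:2 pp2:1
Op 5: write(P2, v0, 185). refcount(pp0)=3>1 -> COPY to pp3. 4 ppages; refcounts: pp0:2 pp1:2 pp2:1 pp3:1
P0: v0 -> pp0 = 48
P1: v0 -> pp0 = 48
P2: v0 -> pp3 = 185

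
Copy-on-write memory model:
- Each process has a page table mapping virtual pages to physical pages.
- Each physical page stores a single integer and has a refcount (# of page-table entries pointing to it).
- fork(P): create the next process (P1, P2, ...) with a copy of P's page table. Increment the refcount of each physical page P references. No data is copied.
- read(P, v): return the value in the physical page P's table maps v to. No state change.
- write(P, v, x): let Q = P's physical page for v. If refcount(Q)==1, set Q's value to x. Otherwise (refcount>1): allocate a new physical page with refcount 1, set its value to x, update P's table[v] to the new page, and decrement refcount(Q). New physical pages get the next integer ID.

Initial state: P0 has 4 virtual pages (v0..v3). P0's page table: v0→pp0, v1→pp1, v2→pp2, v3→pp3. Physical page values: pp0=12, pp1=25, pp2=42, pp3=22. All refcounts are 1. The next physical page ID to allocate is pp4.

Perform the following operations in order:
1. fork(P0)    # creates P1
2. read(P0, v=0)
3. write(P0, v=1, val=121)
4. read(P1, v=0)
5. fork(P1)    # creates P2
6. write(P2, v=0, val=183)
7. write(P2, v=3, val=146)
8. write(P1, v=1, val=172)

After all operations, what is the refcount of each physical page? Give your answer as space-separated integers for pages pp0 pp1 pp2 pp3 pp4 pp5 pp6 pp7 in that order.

Answer: 2 1 3 2 1 1 1 1

Derivation:
Op 1: fork(P0) -> P1. 4 ppages; refcounts: pp0:2 pp1:2 pp2:2 pp3:2
Op 2: read(P0, v0) -> 12. No state change.
Op 3: write(P0, v1, 121). refcount(pp1)=2>1 -> COPY to pp4. 5 ppages; refcounts: pp0:2 pp1:1 pp2:2 pp3:2 pp4:1
Op 4: read(P1, v0) -> 12. No state change.
Op 5: fork(P1) -> P2. 5 ppages; refcounts: pp0:3 pp1:2 pp2:3 pp3:3 pp4:1
Op 6: write(P2, v0, 183). refcount(pp0)=3>1 -> COPY to pp5. 6 ppages; refcounts: pp0:2 pp1:2 pp2:3 pp3:3 pp4:1 pp5:1
Op 7: write(P2, v3, 146). refcount(pp3)=3>1 -> COPY to pp6. 7 ppages; refcounts: pp0:2 pp1:2 pp2:3 pp3:2 pp4:1 pp5:1 pp6:1
Op 8: write(P1, v1, 172). refcount(pp1)=2>1 -> COPY to pp7. 8 ppages; refcounts: pp0:2 pp1:1 pp2:3 pp3:2 pp4:1 pp5:1 pp6:1 pp7:1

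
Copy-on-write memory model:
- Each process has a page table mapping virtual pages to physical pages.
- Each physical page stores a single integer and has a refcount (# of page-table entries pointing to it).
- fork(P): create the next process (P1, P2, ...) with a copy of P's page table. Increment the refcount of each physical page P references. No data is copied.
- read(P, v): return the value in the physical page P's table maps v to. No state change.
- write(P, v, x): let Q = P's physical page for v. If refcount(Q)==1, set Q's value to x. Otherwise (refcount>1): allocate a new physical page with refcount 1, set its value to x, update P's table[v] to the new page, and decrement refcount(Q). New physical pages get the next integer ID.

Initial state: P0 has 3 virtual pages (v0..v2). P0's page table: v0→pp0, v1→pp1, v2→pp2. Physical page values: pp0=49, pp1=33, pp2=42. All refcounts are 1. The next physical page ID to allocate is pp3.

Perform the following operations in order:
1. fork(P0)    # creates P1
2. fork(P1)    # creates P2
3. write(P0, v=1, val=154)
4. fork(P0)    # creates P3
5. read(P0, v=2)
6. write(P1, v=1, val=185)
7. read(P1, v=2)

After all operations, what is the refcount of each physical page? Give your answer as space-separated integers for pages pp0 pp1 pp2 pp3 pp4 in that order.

Op 1: fork(P0) -> P1. 3 ppages; refcounts: pp0:2 pp1:2 pp2:2
Op 2: fork(P1) -> P2. 3 ppages; refcounts: pp0:3 pp1:3 pp2:3
Op 3: write(P0, v1, 154). refcount(pp1)=3>1 -> COPY to pp3. 4 ppages; refcounts: pp0:3 pp1:2 pp2:3 pp3:1
Op 4: fork(P0) -> P3. 4 ppages; refcounts: pp0:4 pp1:2 pp2:4 pp3:2
Op 5: read(P0, v2) -> 42. No state change.
Op 6: write(P1, v1, 185). refcount(pp1)=2>1 -> COPY to pp4. 5 ppages; refcounts: pp0:4 pp1:1 pp2:4 pp3:2 pp4:1
Op 7: read(P1, v2) -> 42. No state change.

Answer: 4 1 4 2 1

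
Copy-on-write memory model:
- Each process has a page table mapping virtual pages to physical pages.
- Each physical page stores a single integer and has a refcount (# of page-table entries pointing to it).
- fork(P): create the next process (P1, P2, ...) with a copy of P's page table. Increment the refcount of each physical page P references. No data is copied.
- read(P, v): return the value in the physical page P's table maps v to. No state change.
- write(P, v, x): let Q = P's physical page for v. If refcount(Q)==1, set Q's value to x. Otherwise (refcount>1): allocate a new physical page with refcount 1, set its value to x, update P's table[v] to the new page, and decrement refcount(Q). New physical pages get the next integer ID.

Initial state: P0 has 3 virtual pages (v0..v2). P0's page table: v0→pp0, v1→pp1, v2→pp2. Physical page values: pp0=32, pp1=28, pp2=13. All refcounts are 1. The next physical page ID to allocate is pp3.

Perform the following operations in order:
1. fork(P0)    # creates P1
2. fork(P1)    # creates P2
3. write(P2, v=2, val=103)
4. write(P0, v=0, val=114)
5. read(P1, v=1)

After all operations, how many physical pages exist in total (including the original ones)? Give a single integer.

Answer: 5

Derivation:
Op 1: fork(P0) -> P1. 3 ppages; refcounts: pp0:2 pp1:2 pp2:2
Op 2: fork(P1) -> P2. 3 ppages; refcounts: pp0:3 pp1:3 pp2:3
Op 3: write(P2, v2, 103). refcount(pp2)=3>1 -> COPY to pp3. 4 ppages; refcounts: pp0:3 pp1:3 pp2:2 pp3:1
Op 4: write(P0, v0, 114). refcount(pp0)=3>1 -> COPY to pp4. 5 ppages; refcounts: pp0:2 pp1:3 pp2:2 pp3:1 pp4:1
Op 5: read(P1, v1) -> 28. No state change.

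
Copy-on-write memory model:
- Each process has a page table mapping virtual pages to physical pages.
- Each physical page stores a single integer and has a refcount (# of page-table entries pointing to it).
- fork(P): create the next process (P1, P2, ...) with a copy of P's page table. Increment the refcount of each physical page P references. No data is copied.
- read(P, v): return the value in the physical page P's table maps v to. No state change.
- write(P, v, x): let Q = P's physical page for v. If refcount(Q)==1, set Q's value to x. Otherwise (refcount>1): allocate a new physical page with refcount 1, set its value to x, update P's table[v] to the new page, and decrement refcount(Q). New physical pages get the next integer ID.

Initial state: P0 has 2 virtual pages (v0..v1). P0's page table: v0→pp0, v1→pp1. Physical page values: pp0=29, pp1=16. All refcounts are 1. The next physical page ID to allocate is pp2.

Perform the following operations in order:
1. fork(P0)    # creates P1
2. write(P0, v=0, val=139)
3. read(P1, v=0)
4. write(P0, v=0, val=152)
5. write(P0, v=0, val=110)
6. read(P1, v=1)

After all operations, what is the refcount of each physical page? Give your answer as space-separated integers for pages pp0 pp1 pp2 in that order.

Op 1: fork(P0) -> P1. 2 ppages; refcounts: pp0:2 pp1:2
Op 2: write(P0, v0, 139). refcount(pp0)=2>1 -> COPY to pp2. 3 ppages; refcounts: pp0:1 pp1:2 pp2:1
Op 3: read(P1, v0) -> 29. No state change.
Op 4: write(P0, v0, 152). refcount(pp2)=1 -> write in place. 3 ppages; refcounts: pp0:1 pp1:2 pp2:1
Op 5: write(P0, v0, 110). refcount(pp2)=1 -> write in place. 3 ppages; refcounts: pp0:1 pp1:2 pp2:1
Op 6: read(P1, v1) -> 16. No state change.

Answer: 1 2 1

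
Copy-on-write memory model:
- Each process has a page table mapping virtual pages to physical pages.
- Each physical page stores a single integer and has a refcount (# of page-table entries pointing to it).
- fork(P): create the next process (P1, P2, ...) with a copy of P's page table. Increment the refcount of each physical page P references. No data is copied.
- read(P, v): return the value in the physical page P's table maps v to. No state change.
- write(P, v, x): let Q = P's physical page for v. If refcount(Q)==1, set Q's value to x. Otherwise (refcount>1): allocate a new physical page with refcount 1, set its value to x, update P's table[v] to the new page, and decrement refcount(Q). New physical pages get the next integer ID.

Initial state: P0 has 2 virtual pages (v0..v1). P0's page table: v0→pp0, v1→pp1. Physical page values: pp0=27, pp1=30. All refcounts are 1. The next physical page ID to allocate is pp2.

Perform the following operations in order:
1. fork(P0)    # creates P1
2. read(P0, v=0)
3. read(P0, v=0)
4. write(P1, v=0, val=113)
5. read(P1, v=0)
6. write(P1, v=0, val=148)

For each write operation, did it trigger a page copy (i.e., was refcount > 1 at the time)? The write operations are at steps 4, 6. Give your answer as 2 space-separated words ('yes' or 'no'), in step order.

Op 1: fork(P0) -> P1. 2 ppages; refcounts: pp0:2 pp1:2
Op 2: read(P0, v0) -> 27. No state change.
Op 3: read(P0, v0) -> 27. No state change.
Op 4: write(P1, v0, 113). refcount(pp0)=2>1 -> COPY to pp2. 3 ppages; refcounts: pp0:1 pp1:2 pp2:1
Op 5: read(P1, v0) -> 113. No state change.
Op 6: write(P1, v0, 148). refcount(pp2)=1 -> write in place. 3 ppages; refcounts: pp0:1 pp1:2 pp2:1

yes no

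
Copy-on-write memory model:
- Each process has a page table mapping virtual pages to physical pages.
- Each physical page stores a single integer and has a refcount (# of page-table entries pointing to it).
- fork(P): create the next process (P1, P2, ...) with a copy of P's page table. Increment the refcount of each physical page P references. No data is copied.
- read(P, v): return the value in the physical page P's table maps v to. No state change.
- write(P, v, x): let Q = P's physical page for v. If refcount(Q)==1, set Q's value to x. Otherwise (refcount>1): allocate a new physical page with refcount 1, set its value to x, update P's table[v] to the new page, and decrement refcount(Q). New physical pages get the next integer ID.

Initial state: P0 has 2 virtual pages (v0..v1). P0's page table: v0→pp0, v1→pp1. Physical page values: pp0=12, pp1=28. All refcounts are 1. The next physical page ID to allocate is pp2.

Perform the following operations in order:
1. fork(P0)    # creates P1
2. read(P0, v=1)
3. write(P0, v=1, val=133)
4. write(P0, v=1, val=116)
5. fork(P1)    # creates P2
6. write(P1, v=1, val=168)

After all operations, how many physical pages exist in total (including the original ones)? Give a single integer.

Answer: 4

Derivation:
Op 1: fork(P0) -> P1. 2 ppages; refcounts: pp0:2 pp1:2
Op 2: read(P0, v1) -> 28. No state change.
Op 3: write(P0, v1, 133). refcount(pp1)=2>1 -> COPY to pp2. 3 ppages; refcounts: pp0:2 pp1:1 pp2:1
Op 4: write(P0, v1, 116). refcount(pp2)=1 -> write in place. 3 ppages; refcounts: pp0:2 pp1:1 pp2:1
Op 5: fork(P1) -> P2. 3 ppages; refcounts: pp0:3 pp1:2 pp2:1
Op 6: write(P1, v1, 168). refcount(pp1)=2>1 -> COPY to pp3. 4 ppages; refcounts: pp0:3 pp1:1 pp2:1 pp3:1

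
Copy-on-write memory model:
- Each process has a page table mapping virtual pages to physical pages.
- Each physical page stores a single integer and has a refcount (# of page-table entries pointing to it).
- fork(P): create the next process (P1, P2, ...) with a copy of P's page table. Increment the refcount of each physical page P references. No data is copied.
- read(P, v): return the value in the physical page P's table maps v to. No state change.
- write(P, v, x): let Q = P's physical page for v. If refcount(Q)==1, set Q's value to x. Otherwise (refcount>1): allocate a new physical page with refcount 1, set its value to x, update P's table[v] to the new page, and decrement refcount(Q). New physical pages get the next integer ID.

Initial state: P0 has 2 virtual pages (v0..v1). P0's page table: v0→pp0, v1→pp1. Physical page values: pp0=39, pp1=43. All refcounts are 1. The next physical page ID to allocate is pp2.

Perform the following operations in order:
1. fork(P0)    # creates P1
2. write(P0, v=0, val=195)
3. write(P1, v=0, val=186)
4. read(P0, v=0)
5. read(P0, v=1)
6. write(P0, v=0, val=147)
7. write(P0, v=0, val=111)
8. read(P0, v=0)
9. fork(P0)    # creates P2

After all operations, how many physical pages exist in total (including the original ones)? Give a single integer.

Answer: 3

Derivation:
Op 1: fork(P0) -> P1. 2 ppages; refcounts: pp0:2 pp1:2
Op 2: write(P0, v0, 195). refcount(pp0)=2>1 -> COPY to pp2. 3 ppages; refcounts: pp0:1 pp1:2 pp2:1
Op 3: write(P1, v0, 186). refcount(pp0)=1 -> write in place. 3 ppages; refcounts: pp0:1 pp1:2 pp2:1
Op 4: read(P0, v0) -> 195. No state change.
Op 5: read(P0, v1) -> 43. No state change.
Op 6: write(P0, v0, 147). refcount(pp2)=1 -> write in place. 3 ppages; refcounts: pp0:1 pp1:2 pp2:1
Op 7: write(P0, v0, 111). refcount(pp2)=1 -> write in place. 3 ppages; refcounts: pp0:1 pp1:2 pp2:1
Op 8: read(P0, v0) -> 111. No state change.
Op 9: fork(P0) -> P2. 3 ppages; refcounts: pp0:1 pp1:3 pp2:2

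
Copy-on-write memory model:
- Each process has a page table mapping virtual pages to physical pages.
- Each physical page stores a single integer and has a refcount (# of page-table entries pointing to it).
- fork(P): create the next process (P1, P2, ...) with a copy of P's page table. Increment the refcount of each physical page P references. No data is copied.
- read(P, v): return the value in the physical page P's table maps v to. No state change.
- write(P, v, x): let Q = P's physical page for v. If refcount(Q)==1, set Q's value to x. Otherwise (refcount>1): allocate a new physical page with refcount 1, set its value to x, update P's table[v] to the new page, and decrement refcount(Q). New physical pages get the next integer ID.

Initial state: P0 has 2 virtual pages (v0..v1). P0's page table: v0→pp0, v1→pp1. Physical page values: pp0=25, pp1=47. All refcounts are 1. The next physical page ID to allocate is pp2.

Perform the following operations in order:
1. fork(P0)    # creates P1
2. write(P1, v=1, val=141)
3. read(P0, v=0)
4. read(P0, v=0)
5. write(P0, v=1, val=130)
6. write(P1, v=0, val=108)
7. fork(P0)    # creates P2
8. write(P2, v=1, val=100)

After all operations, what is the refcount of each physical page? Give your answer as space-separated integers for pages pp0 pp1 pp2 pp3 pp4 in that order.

Answer: 2 1 1 1 1

Derivation:
Op 1: fork(P0) -> P1. 2 ppages; refcounts: pp0:2 pp1:2
Op 2: write(P1, v1, 141). refcount(pp1)=2>1 -> COPY to pp2. 3 ppages; refcounts: pp0:2 pp1:1 pp2:1
Op 3: read(P0, v0) -> 25. No state change.
Op 4: read(P0, v0) -> 25. No state change.
Op 5: write(P0, v1, 130). refcount(pp1)=1 -> write in place. 3 ppages; refcounts: pp0:2 pp1:1 pp2:1
Op 6: write(P1, v0, 108). refcount(pp0)=2>1 -> COPY to pp3. 4 ppages; refcounts: pp0:1 pp1:1 pp2:1 pp3:1
Op 7: fork(P0) -> P2. 4 ppages; refcounts: pp0:2 pp1:2 pp2:1 pp3:1
Op 8: write(P2, v1, 100). refcount(pp1)=2>1 -> COPY to pp4. 5 ppages; refcounts: pp0:2 pp1:1 pp2:1 pp3:1 pp4:1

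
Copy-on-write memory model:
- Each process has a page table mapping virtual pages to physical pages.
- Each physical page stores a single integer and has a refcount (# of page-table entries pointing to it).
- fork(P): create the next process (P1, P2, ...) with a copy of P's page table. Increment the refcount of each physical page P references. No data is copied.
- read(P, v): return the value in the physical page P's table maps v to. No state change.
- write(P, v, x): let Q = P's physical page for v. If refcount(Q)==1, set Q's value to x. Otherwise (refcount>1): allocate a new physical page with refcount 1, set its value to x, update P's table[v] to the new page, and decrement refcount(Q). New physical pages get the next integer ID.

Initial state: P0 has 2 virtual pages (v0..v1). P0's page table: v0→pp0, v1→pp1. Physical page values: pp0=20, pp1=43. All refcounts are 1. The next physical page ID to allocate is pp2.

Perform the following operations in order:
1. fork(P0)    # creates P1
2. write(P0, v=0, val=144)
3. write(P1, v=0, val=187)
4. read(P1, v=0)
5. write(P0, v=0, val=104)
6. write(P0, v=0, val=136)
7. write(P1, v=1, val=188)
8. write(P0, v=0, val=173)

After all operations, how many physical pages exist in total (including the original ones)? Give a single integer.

Op 1: fork(P0) -> P1. 2 ppages; refcounts: pp0:2 pp1:2
Op 2: write(P0, v0, 144). refcount(pp0)=2>1 -> COPY to pp2. 3 ppages; refcounts: pp0:1 pp1:2 pp2:1
Op 3: write(P1, v0, 187). refcount(pp0)=1 -> write in place. 3 ppages; refcounts: pp0:1 pp1:2 pp2:1
Op 4: read(P1, v0) -> 187. No state change.
Op 5: write(P0, v0, 104). refcount(pp2)=1 -> write in place. 3 ppages; refcounts: pp0:1 pp1:2 pp2:1
Op 6: write(P0, v0, 136). refcount(pp2)=1 -> write in place. 3 ppages; refcounts: pp0:1 pp1:2 pp2:1
Op 7: write(P1, v1, 188). refcount(pp1)=2>1 -> COPY to pp3. 4 ppages; refcounts: pp0:1 pp1:1 pp2:1 pp3:1
Op 8: write(P0, v0, 173). refcount(pp2)=1 -> write in place. 4 ppages; refcounts: pp0:1 pp1:1 pp2:1 pp3:1

Answer: 4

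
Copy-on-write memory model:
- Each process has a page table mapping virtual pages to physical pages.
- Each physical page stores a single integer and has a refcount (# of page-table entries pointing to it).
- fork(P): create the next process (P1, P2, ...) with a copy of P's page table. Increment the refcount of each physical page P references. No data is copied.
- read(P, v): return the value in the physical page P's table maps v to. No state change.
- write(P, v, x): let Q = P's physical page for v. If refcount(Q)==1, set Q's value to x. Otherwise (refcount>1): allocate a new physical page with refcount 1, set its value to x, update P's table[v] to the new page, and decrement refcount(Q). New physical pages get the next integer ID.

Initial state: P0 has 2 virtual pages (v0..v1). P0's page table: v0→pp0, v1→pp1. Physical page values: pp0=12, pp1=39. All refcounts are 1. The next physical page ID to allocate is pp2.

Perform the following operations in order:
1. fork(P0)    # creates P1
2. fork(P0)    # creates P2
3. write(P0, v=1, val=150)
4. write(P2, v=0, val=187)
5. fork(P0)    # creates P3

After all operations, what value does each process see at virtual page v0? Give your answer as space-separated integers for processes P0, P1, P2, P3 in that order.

Op 1: fork(P0) -> P1. 2 ppages; refcounts: pp0:2 pp1:2
Op 2: fork(P0) -> P2. 2 ppages; refcounts: pp0:3 pp1:3
Op 3: write(P0, v1, 150). refcount(pp1)=3>1 -> COPY to pp2. 3 ppages; refcounts: pp0:3 pp1:2 pp2:1
Op 4: write(P2, v0, 187). refcount(pp0)=3>1 -> COPY to pp3. 4 ppages; refcounts: pp0:2 pp1:2 pp2:1 pp3:1
Op 5: fork(P0) -> P3. 4 ppages; refcounts: pp0:3 pp1:2 pp2:2 pp3:1
P0: v0 -> pp0 = 12
P1: v0 -> pp0 = 12
P2: v0 -> pp3 = 187
P3: v0 -> pp0 = 12

Answer: 12 12 187 12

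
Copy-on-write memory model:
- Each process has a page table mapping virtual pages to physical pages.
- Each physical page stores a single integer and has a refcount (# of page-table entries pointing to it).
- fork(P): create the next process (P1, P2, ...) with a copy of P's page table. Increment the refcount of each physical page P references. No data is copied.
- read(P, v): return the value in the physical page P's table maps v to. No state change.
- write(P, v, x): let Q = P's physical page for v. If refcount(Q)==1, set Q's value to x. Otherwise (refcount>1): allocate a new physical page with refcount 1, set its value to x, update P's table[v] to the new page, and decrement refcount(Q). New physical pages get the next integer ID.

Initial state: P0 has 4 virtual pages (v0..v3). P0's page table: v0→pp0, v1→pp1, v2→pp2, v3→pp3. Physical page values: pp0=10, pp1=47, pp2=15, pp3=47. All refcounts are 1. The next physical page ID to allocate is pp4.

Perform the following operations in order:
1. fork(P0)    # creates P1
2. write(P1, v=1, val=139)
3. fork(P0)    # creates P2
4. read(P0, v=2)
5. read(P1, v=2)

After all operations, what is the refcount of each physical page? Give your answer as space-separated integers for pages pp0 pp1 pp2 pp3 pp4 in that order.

Op 1: fork(P0) -> P1. 4 ppages; refcounts: pp0:2 pp1:2 pp2:2 pp3:2
Op 2: write(P1, v1, 139). refcount(pp1)=2>1 -> COPY to pp4. 5 ppages; refcounts: pp0:2 pp1:1 pp2:2 pp3:2 pp4:1
Op 3: fork(P0) -> P2. 5 ppages; refcounts: pp0:3 pp1:2 pp2:3 pp3:3 pp4:1
Op 4: read(P0, v2) -> 15. No state change.
Op 5: read(P1, v2) -> 15. No state change.

Answer: 3 2 3 3 1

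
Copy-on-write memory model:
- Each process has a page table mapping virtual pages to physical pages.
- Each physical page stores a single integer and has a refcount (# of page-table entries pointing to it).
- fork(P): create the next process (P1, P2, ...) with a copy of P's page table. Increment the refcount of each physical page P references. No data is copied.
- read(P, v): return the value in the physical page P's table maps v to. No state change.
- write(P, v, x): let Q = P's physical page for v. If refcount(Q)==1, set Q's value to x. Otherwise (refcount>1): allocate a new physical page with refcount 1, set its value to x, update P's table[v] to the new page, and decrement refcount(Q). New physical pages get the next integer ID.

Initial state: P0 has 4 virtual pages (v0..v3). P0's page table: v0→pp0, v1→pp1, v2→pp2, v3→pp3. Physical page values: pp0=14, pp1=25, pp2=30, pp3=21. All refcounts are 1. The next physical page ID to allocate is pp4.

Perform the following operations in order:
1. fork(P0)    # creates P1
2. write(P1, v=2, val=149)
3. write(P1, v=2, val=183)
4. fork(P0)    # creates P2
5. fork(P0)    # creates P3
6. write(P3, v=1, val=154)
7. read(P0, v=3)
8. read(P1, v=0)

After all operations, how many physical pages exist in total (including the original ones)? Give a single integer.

Op 1: fork(P0) -> P1. 4 ppages; refcounts: pp0:2 pp1:2 pp2:2 pp3:2
Op 2: write(P1, v2, 149). refcount(pp2)=2>1 -> COPY to pp4. 5 ppages; refcounts: pp0:2 pp1:2 pp2:1 pp3:2 pp4:1
Op 3: write(P1, v2, 183). refcount(pp4)=1 -> write in place. 5 ppages; refcounts: pp0:2 pp1:2 pp2:1 pp3:2 pp4:1
Op 4: fork(P0) -> P2. 5 ppages; refcounts: pp0:3 pp1:3 pp2:2 pp3:3 pp4:1
Op 5: fork(P0) -> P3. 5 ppages; refcounts: pp0:4 pp1:4 pp2:3 pp3:4 pp4:1
Op 6: write(P3, v1, 154). refcount(pp1)=4>1 -> COPY to pp5. 6 ppages; refcounts: pp0:4 pp1:3 pp2:3 pp3:4 pp4:1 pp5:1
Op 7: read(P0, v3) -> 21. No state change.
Op 8: read(P1, v0) -> 14. No state change.

Answer: 6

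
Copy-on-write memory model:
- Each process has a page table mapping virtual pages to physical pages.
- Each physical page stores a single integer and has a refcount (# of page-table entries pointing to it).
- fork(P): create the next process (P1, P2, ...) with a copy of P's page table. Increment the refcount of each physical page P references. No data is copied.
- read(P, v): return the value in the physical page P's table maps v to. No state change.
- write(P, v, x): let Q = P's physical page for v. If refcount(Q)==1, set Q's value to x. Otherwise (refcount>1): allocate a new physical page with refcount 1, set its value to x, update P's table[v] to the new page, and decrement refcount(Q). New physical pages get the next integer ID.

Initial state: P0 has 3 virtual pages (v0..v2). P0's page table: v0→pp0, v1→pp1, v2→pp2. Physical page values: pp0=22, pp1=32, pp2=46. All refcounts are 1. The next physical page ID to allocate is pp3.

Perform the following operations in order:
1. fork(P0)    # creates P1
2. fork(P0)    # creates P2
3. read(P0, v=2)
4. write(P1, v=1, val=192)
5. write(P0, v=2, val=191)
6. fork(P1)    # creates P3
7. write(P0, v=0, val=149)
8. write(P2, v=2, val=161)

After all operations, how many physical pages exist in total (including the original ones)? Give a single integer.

Op 1: fork(P0) -> P1. 3 ppages; refcounts: pp0:2 pp1:2 pp2:2
Op 2: fork(P0) -> P2. 3 ppages; refcounts: pp0:3 pp1:3 pp2:3
Op 3: read(P0, v2) -> 46. No state change.
Op 4: write(P1, v1, 192). refcount(pp1)=3>1 -> COPY to pp3. 4 ppages; refcounts: pp0:3 pp1:2 pp2:3 pp3:1
Op 5: write(P0, v2, 191). refcount(pp2)=3>1 -> COPY to pp4. 5 ppages; refcounts: pp0:3 pp1:2 pp2:2 pp3:1 pp4:1
Op 6: fork(P1) -> P3. 5 ppages; refcounts: pp0:4 pp1:2 pp2:3 pp3:2 pp4:1
Op 7: write(P0, v0, 149). refcount(pp0)=4>1 -> COPY to pp5. 6 ppages; refcounts: pp0:3 pp1:2 pp2:3 pp3:2 pp4:1 pp5:1
Op 8: write(P2, v2, 161). refcount(pp2)=3>1 -> COPY to pp6. 7 ppages; refcounts: pp0:3 pp1:2 pp2:2 pp3:2 pp4:1 pp5:1 pp6:1

Answer: 7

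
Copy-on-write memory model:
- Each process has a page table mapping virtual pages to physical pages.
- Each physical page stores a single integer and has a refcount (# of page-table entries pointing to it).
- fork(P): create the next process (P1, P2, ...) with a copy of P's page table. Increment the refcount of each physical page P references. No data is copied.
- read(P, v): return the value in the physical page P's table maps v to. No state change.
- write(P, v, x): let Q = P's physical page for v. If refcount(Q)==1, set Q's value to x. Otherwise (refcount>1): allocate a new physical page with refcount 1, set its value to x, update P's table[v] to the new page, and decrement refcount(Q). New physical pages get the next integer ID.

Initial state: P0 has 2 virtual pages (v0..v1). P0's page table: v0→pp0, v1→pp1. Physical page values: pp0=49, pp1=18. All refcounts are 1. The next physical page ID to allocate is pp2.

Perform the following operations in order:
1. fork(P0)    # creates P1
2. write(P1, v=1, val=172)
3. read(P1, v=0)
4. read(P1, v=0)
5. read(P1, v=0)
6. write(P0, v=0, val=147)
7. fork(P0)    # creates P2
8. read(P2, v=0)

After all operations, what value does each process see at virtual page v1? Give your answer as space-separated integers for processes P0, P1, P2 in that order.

Op 1: fork(P0) -> P1. 2 ppages; refcounts: pp0:2 pp1:2
Op 2: write(P1, v1, 172). refcount(pp1)=2>1 -> COPY to pp2. 3 ppages; refcounts: pp0:2 pp1:1 pp2:1
Op 3: read(P1, v0) -> 49. No state change.
Op 4: read(P1, v0) -> 49. No state change.
Op 5: read(P1, v0) -> 49. No state change.
Op 6: write(P0, v0, 147). refcount(pp0)=2>1 -> COPY to pp3. 4 ppages; refcounts: pp0:1 pp1:1 pp2:1 pp3:1
Op 7: fork(P0) -> P2. 4 ppages; refcounts: pp0:1 pp1:2 pp2:1 pp3:2
Op 8: read(P2, v0) -> 147. No state change.
P0: v1 -> pp1 = 18
P1: v1 -> pp2 = 172
P2: v1 -> pp1 = 18

Answer: 18 172 18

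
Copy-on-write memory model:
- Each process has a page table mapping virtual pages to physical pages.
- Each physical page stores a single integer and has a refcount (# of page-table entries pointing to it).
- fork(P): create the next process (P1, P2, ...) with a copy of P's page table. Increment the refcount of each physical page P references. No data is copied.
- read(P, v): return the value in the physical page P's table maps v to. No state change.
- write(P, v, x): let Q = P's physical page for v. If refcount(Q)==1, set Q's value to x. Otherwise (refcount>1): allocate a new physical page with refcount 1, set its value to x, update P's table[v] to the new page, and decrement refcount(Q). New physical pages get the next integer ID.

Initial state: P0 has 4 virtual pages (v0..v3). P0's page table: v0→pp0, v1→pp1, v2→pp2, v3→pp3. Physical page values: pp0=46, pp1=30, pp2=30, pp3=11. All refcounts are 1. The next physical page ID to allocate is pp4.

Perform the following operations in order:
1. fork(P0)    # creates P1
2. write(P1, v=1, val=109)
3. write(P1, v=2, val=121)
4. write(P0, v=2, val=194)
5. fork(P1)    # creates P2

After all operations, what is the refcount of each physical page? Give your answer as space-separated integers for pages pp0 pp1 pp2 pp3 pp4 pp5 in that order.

Answer: 3 1 1 3 2 2

Derivation:
Op 1: fork(P0) -> P1. 4 ppages; refcounts: pp0:2 pp1:2 pp2:2 pp3:2
Op 2: write(P1, v1, 109). refcount(pp1)=2>1 -> COPY to pp4. 5 ppages; refcounts: pp0:2 pp1:1 pp2:2 pp3:2 pp4:1
Op 3: write(P1, v2, 121). refcount(pp2)=2>1 -> COPY to pp5. 6 ppages; refcounts: pp0:2 pp1:1 pp2:1 pp3:2 pp4:1 pp5:1
Op 4: write(P0, v2, 194). refcount(pp2)=1 -> write in place. 6 ppages; refcounts: pp0:2 pp1:1 pp2:1 pp3:2 pp4:1 pp5:1
Op 5: fork(P1) -> P2. 6 ppages; refcounts: pp0:3 pp1:1 pp2:1 pp3:3 pp4:2 pp5:2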